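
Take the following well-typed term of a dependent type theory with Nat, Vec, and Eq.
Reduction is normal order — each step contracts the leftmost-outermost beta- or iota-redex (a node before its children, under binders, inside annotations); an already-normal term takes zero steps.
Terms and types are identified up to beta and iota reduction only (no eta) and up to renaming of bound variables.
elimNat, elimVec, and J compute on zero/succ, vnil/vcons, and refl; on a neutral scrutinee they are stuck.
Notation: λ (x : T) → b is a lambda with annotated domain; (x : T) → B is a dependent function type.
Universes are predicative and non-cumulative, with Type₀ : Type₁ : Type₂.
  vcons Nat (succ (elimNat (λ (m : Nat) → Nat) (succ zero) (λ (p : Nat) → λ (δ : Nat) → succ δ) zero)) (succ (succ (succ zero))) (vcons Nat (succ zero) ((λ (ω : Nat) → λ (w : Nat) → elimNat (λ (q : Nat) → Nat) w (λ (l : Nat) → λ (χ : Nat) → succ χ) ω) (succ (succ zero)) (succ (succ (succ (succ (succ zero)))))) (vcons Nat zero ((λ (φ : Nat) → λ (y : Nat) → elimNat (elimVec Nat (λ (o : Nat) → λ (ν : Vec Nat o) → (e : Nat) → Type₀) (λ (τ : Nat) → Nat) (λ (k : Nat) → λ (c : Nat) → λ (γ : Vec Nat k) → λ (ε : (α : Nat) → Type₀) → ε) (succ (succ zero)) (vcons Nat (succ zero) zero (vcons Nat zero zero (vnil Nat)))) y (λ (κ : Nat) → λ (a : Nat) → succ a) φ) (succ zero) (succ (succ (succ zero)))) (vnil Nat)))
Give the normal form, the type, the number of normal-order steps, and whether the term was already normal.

resulting normal form:
  vcons Nat (succ (succ zero)) (succ (succ (succ zero))) (vcons Nat (succ zero) (succ (succ (succ (succ (succ (succ (succ zero))))))) (vcons Nat zero (succ (succ (succ (succ zero)))) (vnil Nat)))
the term's type:
  Vec Nat (succ (succ (succ zero)))
steps to reach normal form (normal order): 16
already normal: no
first redex: an elimNat iota-redex


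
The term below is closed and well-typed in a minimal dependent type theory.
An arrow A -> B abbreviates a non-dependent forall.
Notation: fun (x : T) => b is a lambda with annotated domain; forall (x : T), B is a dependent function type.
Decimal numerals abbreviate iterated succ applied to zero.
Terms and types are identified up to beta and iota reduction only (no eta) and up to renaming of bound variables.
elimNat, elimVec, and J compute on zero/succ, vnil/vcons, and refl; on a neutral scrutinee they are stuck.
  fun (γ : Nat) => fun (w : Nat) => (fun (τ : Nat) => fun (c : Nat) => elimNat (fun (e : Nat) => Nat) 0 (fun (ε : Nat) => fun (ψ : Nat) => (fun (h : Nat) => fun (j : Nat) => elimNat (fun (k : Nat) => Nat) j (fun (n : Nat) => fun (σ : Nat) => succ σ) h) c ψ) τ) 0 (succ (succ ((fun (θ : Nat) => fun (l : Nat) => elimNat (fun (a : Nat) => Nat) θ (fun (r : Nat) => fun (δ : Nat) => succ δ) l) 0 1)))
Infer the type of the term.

type:
  Nat -> Nat -> Nat


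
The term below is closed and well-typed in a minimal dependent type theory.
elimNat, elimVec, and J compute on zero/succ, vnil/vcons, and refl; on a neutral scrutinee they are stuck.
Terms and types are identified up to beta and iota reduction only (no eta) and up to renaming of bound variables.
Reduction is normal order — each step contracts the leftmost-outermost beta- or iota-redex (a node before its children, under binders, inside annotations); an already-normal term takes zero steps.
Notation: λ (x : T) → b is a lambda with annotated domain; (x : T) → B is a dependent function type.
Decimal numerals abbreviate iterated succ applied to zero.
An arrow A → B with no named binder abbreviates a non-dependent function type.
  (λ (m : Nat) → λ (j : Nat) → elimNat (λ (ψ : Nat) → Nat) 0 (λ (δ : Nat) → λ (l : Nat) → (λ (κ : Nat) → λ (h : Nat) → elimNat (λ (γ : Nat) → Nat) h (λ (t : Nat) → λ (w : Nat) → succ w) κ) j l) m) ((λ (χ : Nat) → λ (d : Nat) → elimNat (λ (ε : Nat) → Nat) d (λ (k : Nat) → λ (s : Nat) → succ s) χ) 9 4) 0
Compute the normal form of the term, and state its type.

normal form:
  0
the term's type:
  Nat
observation: normalization takes exactly 75 steps under the normal-order strategy.


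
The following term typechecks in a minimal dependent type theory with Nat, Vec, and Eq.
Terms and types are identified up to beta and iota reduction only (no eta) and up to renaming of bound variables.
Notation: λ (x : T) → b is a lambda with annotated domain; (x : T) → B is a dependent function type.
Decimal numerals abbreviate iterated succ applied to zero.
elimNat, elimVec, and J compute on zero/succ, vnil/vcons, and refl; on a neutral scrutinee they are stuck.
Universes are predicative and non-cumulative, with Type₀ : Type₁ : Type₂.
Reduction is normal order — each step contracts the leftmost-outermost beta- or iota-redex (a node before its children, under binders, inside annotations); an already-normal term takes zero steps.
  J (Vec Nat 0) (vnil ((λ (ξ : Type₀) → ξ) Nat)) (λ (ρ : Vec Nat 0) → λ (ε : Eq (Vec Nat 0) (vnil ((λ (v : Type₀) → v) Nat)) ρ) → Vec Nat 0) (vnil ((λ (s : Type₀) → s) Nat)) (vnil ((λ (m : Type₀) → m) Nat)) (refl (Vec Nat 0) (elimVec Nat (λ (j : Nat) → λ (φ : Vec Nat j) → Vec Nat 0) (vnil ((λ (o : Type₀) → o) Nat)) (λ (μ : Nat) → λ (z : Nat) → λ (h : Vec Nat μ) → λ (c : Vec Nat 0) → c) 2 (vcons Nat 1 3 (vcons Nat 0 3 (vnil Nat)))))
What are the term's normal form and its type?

normal form:
  vnil Nat
inferred type:
  Vec Nat 0
observation: the term reaches its normal form after 2 normal-order steps.


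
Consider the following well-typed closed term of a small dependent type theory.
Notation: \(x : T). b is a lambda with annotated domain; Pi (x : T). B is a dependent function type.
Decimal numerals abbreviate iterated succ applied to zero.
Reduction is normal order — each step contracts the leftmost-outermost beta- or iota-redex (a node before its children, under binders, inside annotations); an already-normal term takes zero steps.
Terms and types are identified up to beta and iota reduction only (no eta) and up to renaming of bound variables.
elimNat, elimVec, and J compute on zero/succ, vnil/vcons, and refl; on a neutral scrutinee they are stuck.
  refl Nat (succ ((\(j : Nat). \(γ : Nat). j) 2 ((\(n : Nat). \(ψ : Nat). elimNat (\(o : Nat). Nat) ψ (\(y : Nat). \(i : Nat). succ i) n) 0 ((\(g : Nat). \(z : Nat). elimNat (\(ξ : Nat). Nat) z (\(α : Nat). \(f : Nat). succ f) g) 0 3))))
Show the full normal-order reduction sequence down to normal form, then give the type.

normal-order reduction sequence:
  refl Nat (succ ((\(j : Nat). \(γ : Nat). j) 2 ((\(n : Nat). \(ψ : Nat). elimNat (\(o : Nat). Nat) ψ (\(y : Nat). \(i : Nat). succ i) n) 0 ((\(g : Nat). \(z : Nat). elimNat (\(ξ : Nat). Nat) z (\(α : Nat). \(f : Nat). succ f) g) 0 3))))
  ~> refl Nat (succ ((\(j : Nat). 2) ((\(γ : Nat). \(n : Nat). elimNat (\(ψ : Nat). Nat) n (\(o : Nat). \(y : Nat). succ y) γ) 0 ((\(i : Nat). \(g : Nat). elimNat (\(z : Nat). Nat) g (\(ξ : Nat). \(α : Nat). succ α) i) 0 3))))
  ~> refl Nat 3
type:
  Eq Nat 3 3


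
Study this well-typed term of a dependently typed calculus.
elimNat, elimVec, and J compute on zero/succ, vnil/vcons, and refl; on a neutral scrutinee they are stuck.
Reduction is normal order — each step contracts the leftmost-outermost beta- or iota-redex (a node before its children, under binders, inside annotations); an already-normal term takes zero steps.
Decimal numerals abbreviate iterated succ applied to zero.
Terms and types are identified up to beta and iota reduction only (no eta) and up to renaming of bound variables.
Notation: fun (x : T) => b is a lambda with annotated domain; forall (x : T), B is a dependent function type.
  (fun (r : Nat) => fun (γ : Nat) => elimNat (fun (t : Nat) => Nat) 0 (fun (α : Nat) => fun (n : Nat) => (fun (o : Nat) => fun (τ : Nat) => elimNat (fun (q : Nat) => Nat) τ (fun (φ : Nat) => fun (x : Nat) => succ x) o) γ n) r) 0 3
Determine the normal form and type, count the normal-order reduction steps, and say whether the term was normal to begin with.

normal form:
  0
the term's type:
  Nat
reduction steps (normal order): 3
term was already normal: no
first contracted redex: a beta-redex


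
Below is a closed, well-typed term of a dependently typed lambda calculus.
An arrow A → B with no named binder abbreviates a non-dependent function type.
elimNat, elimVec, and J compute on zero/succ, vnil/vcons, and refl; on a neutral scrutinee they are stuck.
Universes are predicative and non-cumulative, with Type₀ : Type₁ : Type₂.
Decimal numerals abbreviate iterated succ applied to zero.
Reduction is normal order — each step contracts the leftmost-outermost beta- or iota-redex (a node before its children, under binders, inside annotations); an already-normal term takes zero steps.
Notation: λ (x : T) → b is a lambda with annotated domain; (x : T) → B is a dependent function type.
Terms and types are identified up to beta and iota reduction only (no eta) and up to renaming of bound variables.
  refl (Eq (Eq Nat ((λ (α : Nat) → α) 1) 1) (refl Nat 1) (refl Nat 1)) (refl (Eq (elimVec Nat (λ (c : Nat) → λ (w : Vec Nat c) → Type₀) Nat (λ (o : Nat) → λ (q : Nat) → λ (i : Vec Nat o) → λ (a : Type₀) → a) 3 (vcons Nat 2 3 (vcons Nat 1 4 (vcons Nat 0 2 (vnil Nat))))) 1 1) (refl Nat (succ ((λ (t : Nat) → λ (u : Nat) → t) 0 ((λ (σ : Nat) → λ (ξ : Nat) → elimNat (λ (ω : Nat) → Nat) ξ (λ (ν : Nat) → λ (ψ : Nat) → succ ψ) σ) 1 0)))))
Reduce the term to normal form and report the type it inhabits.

reduced normal form:
  refl (Eq (Eq Nat 1 1) (refl Nat 1) (refl Nat 1)) (refl (Eq Nat 1 1) (refl Nat 1))
type:
  Eq (Eq (Eq Nat 1 1) (refl Nat 1) (refl Nat 1)) (refl (Eq Nat 1 1) (refl Nat 1)) (refl (Eq Nat 1 1) (refl Nat 1))
observation: contracting a beta-redex first, the term normalizes in 19 steps.


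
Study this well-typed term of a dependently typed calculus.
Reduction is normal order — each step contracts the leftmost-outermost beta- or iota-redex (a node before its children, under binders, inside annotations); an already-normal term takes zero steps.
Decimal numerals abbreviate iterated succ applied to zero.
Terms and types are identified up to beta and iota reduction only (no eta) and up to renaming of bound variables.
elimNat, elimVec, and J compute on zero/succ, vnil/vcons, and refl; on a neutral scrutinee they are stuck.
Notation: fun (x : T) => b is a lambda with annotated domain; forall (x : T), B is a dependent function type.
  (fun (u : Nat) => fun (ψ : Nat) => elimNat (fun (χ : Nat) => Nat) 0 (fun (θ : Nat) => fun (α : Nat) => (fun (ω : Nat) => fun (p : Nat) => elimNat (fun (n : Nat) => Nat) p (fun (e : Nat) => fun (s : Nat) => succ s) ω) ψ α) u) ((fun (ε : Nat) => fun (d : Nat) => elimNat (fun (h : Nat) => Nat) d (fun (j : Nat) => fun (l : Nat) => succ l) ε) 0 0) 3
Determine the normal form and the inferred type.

reduced normal form:
  0
inferred type:
  Nat
observation: 18 normal-order steps separate the term from its normal form.


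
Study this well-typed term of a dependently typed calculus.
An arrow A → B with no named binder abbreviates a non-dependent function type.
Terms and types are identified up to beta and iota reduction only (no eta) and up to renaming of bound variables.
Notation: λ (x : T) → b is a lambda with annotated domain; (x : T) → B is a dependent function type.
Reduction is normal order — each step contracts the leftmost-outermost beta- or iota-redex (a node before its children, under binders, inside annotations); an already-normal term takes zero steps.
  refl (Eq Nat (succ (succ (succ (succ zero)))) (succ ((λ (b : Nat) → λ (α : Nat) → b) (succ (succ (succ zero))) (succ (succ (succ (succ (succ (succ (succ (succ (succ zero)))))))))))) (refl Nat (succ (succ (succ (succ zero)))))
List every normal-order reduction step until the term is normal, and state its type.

normal-order reduction:
  refl (Eq Nat (succ (succ (succ (succ zero)))) (succ ((λ (b : Nat) → λ (α : Nat) → b) (succ (succ (succ zero))) (succ (succ (succ (succ (succ (succ (succ (succ (succ zero)))))))))))) (refl Nat (succ (succ (succ (succ zero)))))
  ~> refl (Eq Nat (succ (succ (succ (succ zero)))) (succ ((λ (b : Nat) → succ (succ (succ zero))) (succ (succ (succ (succ (succ (succ (succ (succ (succ zero)))))))))))) (refl Nat (succ (succ (succ (succ zero)))))
  ~> refl (Eq Nat (succ (succ (succ (succ zero)))) (succ (succ (succ (succ zero))))) (refl Nat (succ (succ (succ (succ zero)))))
type:
  Eq (Eq Nat (succ (succ (succ (succ zero)))) (succ (succ (succ (succ zero))))) (refl Nat (succ (succ (succ (succ zero))))) (refl Nat (succ (succ (succ (succ zero)))))


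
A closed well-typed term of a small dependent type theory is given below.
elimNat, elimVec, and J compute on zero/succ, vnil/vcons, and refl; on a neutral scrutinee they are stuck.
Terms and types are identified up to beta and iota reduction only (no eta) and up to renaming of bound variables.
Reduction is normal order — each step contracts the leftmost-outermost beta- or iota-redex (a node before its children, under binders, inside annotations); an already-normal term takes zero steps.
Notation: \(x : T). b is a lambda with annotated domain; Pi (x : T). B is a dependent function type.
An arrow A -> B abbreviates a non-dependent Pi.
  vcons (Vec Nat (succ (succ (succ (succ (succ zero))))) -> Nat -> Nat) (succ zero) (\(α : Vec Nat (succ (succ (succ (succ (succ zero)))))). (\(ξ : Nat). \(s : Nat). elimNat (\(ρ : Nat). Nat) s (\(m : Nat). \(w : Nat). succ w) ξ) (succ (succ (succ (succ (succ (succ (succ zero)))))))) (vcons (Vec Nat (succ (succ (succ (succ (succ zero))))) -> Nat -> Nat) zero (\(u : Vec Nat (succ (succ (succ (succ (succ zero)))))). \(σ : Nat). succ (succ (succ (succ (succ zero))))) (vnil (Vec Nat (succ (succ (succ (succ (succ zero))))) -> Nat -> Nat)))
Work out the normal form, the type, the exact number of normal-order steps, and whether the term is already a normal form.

reduced normal form:
  vcons (Vec Nat (succ (succ (succ (succ (succ zero))))) -> Nat -> Nat) (succ zero) (\(α : Vec Nat (succ (succ (succ (succ (succ zero)))))). \(ξ : Nat). succ (succ (succ (succ (succ (succ (succ ξ))))))) (vcons (Vec Nat (succ (succ (succ (succ (succ zero))))) -> Nat -> Nat) zero (\(s : Vec Nat (succ (succ (succ (succ (succ zero)))))). \(ρ : Nat). succ (succ (succ (succ (succ zero))))) (vnil (Vec Nat (succ (succ (succ (succ (succ zero))))) -> Nat -> Nat)))
the term's type:
  Vec (Vec Nat (succ (succ (succ (succ (succ zero))))) -> Nat -> Nat) (succ (succ zero))
reduction steps (normal order): 23
term was already normal: no
first contracted redex: a beta-redex


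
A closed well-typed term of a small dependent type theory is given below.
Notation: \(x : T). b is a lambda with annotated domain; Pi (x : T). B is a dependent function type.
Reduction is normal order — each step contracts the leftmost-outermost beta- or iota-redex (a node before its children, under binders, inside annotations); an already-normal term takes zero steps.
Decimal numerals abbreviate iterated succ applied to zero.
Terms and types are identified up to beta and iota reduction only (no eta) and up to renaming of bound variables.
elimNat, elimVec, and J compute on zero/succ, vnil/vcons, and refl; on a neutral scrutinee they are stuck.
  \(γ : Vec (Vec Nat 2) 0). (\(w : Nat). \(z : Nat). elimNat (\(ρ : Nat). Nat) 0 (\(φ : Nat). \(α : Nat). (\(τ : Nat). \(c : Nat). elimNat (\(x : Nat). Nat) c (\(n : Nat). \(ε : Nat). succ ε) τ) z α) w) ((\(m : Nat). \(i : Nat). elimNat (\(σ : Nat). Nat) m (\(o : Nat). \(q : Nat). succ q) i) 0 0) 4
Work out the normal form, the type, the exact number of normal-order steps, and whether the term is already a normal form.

reduced normal form:
  \(γ : Vec (Vec Nat 2) 0). 0
inferred type:
  Pi (γ : Vec (Vec Nat 2) 0). Nat
reduction steps (normal order): 21
term was already normal: no
first contracted redex: a beta-redex


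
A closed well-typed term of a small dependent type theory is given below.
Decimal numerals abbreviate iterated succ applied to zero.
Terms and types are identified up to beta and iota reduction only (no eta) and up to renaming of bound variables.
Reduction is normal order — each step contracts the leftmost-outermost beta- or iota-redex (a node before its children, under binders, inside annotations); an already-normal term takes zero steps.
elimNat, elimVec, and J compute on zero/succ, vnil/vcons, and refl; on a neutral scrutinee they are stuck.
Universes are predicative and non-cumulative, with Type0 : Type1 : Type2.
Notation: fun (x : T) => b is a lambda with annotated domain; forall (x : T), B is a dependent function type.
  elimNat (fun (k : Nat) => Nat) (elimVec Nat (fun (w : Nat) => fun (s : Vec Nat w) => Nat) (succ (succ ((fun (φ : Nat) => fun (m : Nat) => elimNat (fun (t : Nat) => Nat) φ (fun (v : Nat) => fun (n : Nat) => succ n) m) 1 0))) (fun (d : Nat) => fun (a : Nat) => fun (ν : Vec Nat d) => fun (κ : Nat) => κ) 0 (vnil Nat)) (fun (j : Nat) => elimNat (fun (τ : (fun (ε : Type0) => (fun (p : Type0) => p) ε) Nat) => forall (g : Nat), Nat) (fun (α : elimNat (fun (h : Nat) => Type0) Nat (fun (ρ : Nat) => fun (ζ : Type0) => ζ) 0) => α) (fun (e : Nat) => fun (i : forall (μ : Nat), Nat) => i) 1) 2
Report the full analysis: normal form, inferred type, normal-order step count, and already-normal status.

reduced normal form:
  3
inferred type:
  Nat
reduction steps (normal order): 19
started in normal form: no
first contracted redex: an elimNat iota-redex


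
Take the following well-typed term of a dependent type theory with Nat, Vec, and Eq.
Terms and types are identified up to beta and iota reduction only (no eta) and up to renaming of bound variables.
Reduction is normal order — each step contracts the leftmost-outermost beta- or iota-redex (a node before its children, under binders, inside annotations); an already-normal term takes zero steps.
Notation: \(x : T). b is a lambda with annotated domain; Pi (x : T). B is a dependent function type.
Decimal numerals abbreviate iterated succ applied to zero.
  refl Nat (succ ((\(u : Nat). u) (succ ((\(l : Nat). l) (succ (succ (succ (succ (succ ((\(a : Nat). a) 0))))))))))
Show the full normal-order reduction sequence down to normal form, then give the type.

reduction (normal order):
  refl Nat (succ ((\(u : Nat). u) (succ ((\(l : Nat). l) (succ (succ (succ (succ (succ ((\(a : Nat). a) 0))))))))))
  ~> refl Nat (succ (succ ((\(u : Nat). u) (succ (succ (succ (succ (succ ((\(l : Nat). l) 0)))))))))
  ~> refl Nat (succ (succ (succ (succ (succ (succ (succ ((\(u : Nat). u) 0))))))))
  ~> refl Nat 7
inferred type:
  Eq Nat 7 7


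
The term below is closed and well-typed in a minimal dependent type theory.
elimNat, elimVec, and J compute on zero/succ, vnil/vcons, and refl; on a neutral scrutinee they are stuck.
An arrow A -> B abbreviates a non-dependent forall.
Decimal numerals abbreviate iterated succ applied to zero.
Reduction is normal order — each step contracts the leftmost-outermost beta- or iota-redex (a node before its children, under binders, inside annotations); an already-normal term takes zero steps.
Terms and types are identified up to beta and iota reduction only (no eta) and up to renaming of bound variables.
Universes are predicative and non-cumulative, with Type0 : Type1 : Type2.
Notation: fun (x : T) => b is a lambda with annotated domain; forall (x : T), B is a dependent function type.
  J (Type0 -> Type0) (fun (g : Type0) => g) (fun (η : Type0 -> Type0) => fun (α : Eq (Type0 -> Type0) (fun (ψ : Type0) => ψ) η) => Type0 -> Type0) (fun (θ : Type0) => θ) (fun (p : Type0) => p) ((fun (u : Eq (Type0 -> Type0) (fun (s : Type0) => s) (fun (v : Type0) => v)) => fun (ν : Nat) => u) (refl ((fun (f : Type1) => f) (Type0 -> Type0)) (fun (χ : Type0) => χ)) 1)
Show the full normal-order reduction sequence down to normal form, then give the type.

normal-order reduction sequence:
  J (Type0 -> Type0) (fun (g : Type0) => g) (fun (η : Type0 -> Type0) => fun (α : Eq (Type0 -> Type0) (fun (ψ : Type0) => ψ) η) => Type0 -> Type0) (fun (θ : Type0) => θ) (fun (p : Type0) => p) ((fun (u : Eq (Type0 -> Type0) (fun (s : Type0) => s) (fun (v : Type0) => v)) => fun (ν : Nat) => u) (refl ((fun (f : Type1) => f) (Type0 -> Type0)) (fun (χ : Type0) => χ)) 1)
  ~> J (Type0 -> Type0) (fun (g : Type0) => g) (fun (η : Type0 -> Type0) => fun (α : Eq (Type0 -> Type0) (fun (ψ : Type0) => ψ) η) => Type0 -> Type0) (fun (θ : Type0) => θ) (fun (p : Type0) => p) ((fun (u : Nat) => refl ((fun (s : Type1) => s) (Type0 -> Type0)) (fun (v : Type0) => v)) 1)
  ~> J (Type0 -> Type0) (fun (g : Type0) => g) (fun (η : Type0 -> Type0) => fun (α : Eq (Type0 -> Type0) (fun (ψ : Type0) => ψ) η) => Type0 -> Type0) (fun (θ : Type0) => θ) (fun (p : Type0) => p) (refl ((fun (u : Type1) => u) (Type0 -> Type0)) (fun (s : Type0) => s))
  ~> fun (g : Type0) => g
the term's type:
  Type0 -> Type0


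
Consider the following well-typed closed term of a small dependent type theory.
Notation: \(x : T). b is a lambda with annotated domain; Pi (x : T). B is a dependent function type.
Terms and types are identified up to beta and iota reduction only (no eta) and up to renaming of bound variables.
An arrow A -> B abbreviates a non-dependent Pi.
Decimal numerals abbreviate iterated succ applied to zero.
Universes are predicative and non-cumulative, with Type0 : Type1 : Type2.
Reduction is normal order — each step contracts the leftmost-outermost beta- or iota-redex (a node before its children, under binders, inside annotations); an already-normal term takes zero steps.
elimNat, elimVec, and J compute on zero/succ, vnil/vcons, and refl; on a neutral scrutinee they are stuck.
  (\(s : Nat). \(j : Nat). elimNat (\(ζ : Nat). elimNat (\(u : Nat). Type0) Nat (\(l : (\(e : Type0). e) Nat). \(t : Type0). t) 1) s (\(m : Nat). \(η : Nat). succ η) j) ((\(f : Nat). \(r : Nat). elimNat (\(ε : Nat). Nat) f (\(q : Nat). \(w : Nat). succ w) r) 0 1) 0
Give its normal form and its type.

reduced normal form:
  1
inferred type:
  Nat


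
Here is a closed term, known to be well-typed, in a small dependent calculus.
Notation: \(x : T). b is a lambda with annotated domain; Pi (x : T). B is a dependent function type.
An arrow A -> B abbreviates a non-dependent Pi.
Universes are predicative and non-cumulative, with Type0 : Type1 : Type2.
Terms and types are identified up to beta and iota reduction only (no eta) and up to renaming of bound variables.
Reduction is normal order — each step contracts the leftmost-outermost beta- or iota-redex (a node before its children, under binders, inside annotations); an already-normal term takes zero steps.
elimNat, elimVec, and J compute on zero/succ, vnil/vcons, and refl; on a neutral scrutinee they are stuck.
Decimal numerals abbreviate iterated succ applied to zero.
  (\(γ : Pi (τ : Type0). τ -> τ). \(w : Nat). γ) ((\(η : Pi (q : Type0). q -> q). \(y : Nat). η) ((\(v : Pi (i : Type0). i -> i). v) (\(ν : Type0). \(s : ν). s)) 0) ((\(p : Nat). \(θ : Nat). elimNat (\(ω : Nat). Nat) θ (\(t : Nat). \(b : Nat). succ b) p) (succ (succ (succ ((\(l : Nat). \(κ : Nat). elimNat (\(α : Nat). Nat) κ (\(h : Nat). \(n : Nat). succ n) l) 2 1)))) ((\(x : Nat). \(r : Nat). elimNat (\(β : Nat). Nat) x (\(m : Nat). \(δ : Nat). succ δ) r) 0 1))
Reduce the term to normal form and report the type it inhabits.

reduced normal form:
  \(γ : Type0). \(τ : γ). τ
type:
  Pi (γ : Type0). γ -> γ
observation: the term reaches its normal form after 5 normal-order steps.


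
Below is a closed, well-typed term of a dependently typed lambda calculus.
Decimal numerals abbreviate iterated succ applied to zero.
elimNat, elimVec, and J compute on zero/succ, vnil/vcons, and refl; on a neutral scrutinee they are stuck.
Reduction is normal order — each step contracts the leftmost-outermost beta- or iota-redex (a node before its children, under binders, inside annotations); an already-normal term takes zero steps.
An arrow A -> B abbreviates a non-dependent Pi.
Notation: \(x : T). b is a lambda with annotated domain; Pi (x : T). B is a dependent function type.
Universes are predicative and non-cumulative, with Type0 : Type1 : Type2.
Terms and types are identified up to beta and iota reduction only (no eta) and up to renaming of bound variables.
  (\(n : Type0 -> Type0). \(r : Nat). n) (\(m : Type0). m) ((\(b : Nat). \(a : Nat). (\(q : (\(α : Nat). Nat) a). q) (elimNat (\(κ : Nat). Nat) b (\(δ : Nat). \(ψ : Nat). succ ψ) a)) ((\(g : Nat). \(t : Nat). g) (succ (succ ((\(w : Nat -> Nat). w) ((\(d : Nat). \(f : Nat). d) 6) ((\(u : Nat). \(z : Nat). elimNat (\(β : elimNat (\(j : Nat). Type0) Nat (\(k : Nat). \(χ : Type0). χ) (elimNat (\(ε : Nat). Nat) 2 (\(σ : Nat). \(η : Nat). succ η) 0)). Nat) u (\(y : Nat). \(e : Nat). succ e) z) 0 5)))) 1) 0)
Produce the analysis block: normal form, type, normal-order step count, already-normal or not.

normal form:
  \(n : Type0). n
inferred type:
  Type0 -> Type0
steps to reach normal form (normal order): 2
already normal: no
first redex: a beta-redex


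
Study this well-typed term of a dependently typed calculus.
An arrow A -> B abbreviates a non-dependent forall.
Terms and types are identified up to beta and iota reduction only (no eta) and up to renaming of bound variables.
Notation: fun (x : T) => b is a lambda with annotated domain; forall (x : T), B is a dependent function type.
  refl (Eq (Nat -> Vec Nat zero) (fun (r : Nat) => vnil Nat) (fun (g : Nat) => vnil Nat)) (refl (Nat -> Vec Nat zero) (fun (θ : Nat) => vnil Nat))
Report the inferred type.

inferred type:
  Eq (Eq (Nat -> Vec Nat zero) (fun (r : Nat) => vnil Nat) (fun (g : Nat) => vnil Nat)) (refl (Nat -> Vec Nat zero) (fun (θ : Nat) => vnil Nat)) (refl (Nat -> Vec Nat zero) (fun (u : Nat) => vnil Nat))


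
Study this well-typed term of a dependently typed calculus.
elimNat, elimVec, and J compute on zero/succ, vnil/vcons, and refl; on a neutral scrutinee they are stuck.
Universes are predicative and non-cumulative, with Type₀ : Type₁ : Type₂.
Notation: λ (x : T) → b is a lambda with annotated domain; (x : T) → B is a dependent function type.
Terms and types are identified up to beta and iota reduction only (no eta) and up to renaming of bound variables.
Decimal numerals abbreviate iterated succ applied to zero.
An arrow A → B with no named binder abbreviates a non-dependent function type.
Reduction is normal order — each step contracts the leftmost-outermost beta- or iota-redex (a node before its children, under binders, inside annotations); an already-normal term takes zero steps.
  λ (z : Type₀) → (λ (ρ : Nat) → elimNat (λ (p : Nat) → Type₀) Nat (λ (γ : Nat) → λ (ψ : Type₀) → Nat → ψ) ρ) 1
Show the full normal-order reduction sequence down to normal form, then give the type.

normal-order reduction sequence:
  λ (z : Type₀) → (λ (ρ : Nat) → elimNat (λ (p : Nat) → Type₀) Nat (λ (γ : Nat) → λ (ψ : Type₀) → Nat → ψ) ρ) 1
  ~> λ (z : Type₀) → elimNat (λ (ρ : Nat) → Type₀) Nat (λ (p : Nat) → λ (γ : Type₀) → Nat → γ) 1
  ~> λ (z : Type₀) → (λ (ρ : Nat) → λ (p : Type₀) → Nat → p) 0 (elimNat (λ (γ : Nat) → Type₀) Nat (λ (ψ : Nat) → λ (θ : Type₀) → Nat → θ) 0)
  ~> λ (z : Type₀) → (λ (ρ : Type₀) → Nat → ρ) (elimNat (λ (p : Nat) → Type₀) Nat (λ (γ : Nat) → λ (ψ : Type₀) → Nat → ψ) 0)
  ~> λ (z : Type₀) → Nat → elimNat (λ (ρ : Nat) → Type₀) Nat (λ (p : Nat) → λ (γ : Type₀) → Nat → γ) 0
  ~> λ (z : Type₀) → Nat → Nat
type:
  Type₀ → Type₀


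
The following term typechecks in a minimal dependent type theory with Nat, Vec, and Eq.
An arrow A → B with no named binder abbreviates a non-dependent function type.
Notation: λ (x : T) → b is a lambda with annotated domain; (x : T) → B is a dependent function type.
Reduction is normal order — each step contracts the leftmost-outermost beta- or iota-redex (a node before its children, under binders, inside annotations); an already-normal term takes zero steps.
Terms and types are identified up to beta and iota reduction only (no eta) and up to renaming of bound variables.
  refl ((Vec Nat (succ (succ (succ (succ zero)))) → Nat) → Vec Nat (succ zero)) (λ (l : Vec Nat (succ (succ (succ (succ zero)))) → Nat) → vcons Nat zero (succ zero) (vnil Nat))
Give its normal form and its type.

resulting normal form:
  refl ((Vec Nat (succ (succ (succ (succ zero)))) → Nat) → Vec Nat (succ zero)) (λ (l : Vec Nat (succ (succ (succ (succ zero)))) → Nat) → vcons Nat zero (succ zero) (vnil Nat))
the term's type:
  Eq ((Vec Nat (succ (succ (succ (succ zero)))) → Nat) → Vec Nat (succ zero)) (λ (l : Vec Nat (succ (succ (succ (succ zero)))) → Nat) → vcons Nat zero (succ zero) (vnil Nat)) (λ (m : Vec Nat (succ (succ (succ (succ zero)))) → Nat) → vcons Nat zero (succ zero) (vnil Nat))


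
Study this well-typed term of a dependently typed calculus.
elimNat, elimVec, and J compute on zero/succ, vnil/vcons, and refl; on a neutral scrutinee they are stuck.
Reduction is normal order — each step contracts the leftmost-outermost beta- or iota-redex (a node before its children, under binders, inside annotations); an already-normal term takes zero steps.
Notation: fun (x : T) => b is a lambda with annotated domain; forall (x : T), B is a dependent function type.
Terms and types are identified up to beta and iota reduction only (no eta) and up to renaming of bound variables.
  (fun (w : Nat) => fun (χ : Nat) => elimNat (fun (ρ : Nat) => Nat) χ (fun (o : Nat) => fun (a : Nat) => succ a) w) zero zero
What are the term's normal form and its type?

reduced normal form:
  zero
type:
  Nat


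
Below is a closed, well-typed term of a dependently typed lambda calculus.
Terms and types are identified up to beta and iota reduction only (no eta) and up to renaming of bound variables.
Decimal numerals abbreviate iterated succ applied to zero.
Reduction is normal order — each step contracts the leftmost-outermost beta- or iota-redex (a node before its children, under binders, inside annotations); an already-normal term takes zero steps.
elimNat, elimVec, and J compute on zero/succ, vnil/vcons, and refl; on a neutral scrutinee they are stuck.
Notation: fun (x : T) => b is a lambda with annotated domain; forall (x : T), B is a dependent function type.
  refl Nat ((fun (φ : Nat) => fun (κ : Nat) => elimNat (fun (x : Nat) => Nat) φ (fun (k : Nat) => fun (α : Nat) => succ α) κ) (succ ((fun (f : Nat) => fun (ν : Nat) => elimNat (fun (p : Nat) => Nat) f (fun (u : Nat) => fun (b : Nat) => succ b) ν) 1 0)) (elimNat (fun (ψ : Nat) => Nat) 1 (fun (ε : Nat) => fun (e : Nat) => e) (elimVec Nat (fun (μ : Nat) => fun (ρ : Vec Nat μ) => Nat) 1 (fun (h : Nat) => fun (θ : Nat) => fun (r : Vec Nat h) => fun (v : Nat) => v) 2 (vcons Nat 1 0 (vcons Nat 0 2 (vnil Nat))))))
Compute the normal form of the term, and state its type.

normal form:
  refl Nat 3
type:
  Eq Nat 3 3


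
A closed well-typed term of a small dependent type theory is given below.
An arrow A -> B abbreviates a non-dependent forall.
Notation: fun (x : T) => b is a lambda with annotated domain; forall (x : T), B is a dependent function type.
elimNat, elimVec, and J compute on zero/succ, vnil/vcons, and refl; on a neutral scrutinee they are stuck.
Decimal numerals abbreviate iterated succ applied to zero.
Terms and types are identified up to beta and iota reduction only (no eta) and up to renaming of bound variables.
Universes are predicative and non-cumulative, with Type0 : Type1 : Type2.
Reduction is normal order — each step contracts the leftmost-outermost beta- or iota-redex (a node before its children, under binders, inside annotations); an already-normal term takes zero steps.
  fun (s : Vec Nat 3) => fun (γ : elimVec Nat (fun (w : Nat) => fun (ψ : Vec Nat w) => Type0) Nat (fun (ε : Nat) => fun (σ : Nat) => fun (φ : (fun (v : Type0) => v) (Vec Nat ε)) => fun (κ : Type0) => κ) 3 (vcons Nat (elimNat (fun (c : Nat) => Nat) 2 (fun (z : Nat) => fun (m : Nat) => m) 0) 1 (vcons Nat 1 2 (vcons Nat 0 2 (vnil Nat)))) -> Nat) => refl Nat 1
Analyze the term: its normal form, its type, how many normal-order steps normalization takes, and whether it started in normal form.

normal form:
  fun (s : Vec Nat 3) => fun (γ : Nat -> Nat) => refl Nat 1
the term's type:
  Vec Nat 3 -> (Nat -> Nat) -> Eq Nat 1 1
reduction steps (normal order): 16
already normal: no
first redex: an elimVec iota-redex


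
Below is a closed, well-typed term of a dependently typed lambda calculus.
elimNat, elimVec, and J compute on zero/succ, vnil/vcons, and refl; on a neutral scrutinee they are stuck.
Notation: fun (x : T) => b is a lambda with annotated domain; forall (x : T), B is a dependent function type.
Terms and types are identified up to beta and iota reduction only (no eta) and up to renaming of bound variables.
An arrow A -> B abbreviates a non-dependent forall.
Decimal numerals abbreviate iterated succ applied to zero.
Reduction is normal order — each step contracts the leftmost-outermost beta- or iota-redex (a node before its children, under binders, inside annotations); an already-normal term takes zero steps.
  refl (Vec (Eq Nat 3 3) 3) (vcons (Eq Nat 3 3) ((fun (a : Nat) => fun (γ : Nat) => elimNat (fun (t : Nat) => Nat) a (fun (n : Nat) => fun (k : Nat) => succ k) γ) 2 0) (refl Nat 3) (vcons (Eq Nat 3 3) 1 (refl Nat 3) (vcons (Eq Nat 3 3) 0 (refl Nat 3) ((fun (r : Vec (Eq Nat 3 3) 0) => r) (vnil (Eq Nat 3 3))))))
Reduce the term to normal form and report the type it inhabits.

normal form:
  refl (Vec (Eq Nat 3 3) 3) (vcons (Eq Nat 3 3) 2 (refl Nat 3) (vcons (Eq Nat 3 3) 1 (refl Nat 3) (vcons (Eq Nat 3 3) 0 (refl Nat 3) (vnil (Eq Nat 3 3)))))
type:
  Eq (Vec (Eq Nat 3 3) 3) (vcons (Eq Nat 3 3) 2 (refl Nat 3) (vcons (Eq Nat 3 3) 1 (refl Nat 3) (vcons (Eq Nat 3 3) 0 (refl Nat 3) (vnil (Eq Nat 3 3))))) (vcons (Eq Nat 3 3) 2 (refl Nat 3) (vcons (Eq Nat 3 3) 1 (refl Nat 3) (vcons (Eq Nat 3 3) 0 (refl Nat 3) (vnil (Eq Nat 3 3)))))


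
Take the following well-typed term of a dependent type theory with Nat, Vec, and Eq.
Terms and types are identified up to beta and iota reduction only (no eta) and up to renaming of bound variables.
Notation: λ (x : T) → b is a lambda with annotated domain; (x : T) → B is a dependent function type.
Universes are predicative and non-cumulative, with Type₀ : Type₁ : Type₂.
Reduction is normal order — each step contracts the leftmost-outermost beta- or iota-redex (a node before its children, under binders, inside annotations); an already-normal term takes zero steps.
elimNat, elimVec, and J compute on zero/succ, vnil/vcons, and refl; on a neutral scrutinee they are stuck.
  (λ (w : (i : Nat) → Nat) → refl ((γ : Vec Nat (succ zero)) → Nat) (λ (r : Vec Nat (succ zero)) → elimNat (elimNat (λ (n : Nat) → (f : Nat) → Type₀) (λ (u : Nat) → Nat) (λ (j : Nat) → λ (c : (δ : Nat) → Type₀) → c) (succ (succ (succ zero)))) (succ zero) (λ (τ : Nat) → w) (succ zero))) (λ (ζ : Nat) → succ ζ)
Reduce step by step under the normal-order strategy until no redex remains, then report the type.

normal-order reduction sequence:
  (λ (w : (i : Nat) → Nat) → refl ((γ : Vec Nat (succ zero)) → Nat) (λ (r : Vec Nat (succ zero)) → elimNat (elimNat (λ (n : Nat) → (f : Nat) → Type₀) (λ (u : Nat) → Nat) (λ (j : Nat) → λ (c : (δ : Nat) → Type₀) → c) (succ (succ (succ zero)))) (succ zero) (λ (τ : Nat) → w) (succ zero))) (λ (ζ : Nat) → succ ζ)
  ~> refl ((w : Vec Nat (succ zero)) → Nat) (λ (i : Vec Nat (succ zero)) → elimNat (elimNat (λ (γ : Nat) → (r : Nat) → Type₀) (λ (n : Nat) → Nat) (λ (f : Nat) → λ (u : (j : Nat) → Type₀) → u) (succ (succ (succ zero)))) (succ zero) (λ (c : Nat) → λ (δ : Nat) → succ δ) (succ zero))
  ~> refl ((w : Vec Nat (succ zero)) → Nat) (λ (i : Vec Nat (succ zero)) → (λ (γ : Nat) → λ (r : Nat) → succ r) zero (elimNat (elimNat (λ (n : Nat) → (f : Nat) → Type₀) (λ (u : Nat) → Nat) (λ (j : Nat) → λ (c : (δ : Nat) → Type₀) → c) (succ (succ (succ zero)))) (succ zero) (λ (τ : Nat) → λ (ζ : Nat) → succ ζ) zero))
  ~> refl ((w : Vec Nat (succ zero)) → Nat) (λ (i : Vec Nat (succ zero)) → (λ (γ : Nat) → succ γ) (elimNat (elimNat (λ (r : Nat) → (n : Nat) → Type₀) (λ (f : Nat) → Nat) (λ (u : Nat) → λ (j : (c : Nat) → Type₀) → j) (succ (succ (succ zero)))) (succ zero) (λ (δ : Nat) → λ (τ : Nat) → succ τ) zero))
  ~> refl ((w : Vec Nat (succ zero)) → Nat) (λ (i : Vec Nat (succ zero)) → succ (elimNat (elimNat (λ (γ : Nat) → (r : Nat) → Type₀) (λ (n : Nat) → Nat) (λ (f : Nat) → λ (u : (j : Nat) → Type₀) → u) (succ (succ (succ zero)))) (succ zero) (λ (c : Nat) → λ (δ : Nat) → succ δ) zero))
  ~> refl ((w : Vec Nat (succ zero)) → Nat) (λ (i : Vec Nat (succ zero)) → succ (succ zero))
inferred type:
  Eq ((w : Vec Nat (succ zero)) → Nat) (λ (i : Vec Nat (succ zero)) → succ (succ zero)) (λ (γ : Vec Nat (succ zero)) → succ (succ zero))


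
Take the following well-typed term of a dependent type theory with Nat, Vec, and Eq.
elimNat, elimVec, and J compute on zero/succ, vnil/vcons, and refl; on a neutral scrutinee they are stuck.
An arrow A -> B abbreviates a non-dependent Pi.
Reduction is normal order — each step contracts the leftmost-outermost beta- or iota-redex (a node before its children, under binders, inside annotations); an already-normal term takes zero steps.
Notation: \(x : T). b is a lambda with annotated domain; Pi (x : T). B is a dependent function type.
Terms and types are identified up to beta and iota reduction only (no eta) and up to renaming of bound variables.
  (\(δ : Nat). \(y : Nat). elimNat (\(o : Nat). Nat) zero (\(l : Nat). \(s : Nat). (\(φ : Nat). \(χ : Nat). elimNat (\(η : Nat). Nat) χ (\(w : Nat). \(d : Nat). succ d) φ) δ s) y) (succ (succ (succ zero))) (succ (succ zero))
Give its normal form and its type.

reduced normal form:
  succ (succ (succ (succ (succ (succ zero)))))
type:
  Nat


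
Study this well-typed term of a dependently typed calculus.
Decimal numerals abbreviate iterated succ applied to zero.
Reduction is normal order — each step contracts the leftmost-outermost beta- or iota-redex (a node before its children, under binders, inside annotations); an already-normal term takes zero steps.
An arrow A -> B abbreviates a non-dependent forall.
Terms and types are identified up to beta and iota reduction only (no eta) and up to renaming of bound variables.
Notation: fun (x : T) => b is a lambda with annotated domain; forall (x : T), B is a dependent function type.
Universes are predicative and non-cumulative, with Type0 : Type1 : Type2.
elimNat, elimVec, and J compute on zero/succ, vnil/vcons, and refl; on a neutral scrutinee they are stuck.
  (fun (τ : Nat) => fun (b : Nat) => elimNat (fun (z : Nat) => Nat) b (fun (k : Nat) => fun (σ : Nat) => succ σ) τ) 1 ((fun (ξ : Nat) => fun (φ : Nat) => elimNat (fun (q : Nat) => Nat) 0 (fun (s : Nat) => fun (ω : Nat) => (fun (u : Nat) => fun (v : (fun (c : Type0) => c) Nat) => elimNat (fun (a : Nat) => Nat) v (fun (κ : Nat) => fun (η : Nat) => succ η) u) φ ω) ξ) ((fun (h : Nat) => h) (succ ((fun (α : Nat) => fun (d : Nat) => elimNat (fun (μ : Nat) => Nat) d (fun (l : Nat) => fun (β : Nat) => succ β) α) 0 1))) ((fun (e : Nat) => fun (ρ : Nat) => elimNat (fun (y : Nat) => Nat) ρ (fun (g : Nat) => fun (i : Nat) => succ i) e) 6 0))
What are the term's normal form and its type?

resulting normal form:
  13
inferred type:
  Nat


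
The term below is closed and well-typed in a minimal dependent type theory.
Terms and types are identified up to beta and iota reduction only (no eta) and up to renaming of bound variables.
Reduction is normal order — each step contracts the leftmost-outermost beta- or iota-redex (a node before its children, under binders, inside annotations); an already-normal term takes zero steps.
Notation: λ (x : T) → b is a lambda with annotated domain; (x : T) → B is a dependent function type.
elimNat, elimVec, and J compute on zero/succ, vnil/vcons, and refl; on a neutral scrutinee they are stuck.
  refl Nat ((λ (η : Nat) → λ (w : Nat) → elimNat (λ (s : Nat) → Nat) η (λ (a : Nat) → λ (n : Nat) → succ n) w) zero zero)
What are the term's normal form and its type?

normal form:
  refl Nat zero
inferred type:
  Eq Nat zero zero
observation: contracting a beta-redex first, the term normalizes in 3 steps.
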